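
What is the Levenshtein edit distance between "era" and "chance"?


Word 1: "era" (length 3)
Word 2: "chance" (length 6)
One optimal edit sequence (insert/delete/substitute each cost 1):
  1. substitute 'e' -> 'c'  (+1)
  2. substitute 'r' -> 'h'  (+1)
  3. keep 'a'
  4. insert 'n'  (+1)
  5. insert 'c'  (+1)
  6. insert 'e'  (+1)
Total edit operations: 5
Edit distance = 5


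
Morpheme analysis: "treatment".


Word: "treatment"
Morphemes: treat | -ment
Each morpheme carries meaning
= 2 morphemes


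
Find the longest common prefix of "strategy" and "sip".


Word 1: "strategy"
Word 2: "sip"
Comparing from start:
  Pos 0: 's' == 's'
  Pos 1: 't' != 'i' (stop)
LCP = "s" (length 1)


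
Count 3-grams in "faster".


Word: "faster" (length 6)
Number of 3-grams = length - 3 + 1 = 6 - 3 + 1
= 4


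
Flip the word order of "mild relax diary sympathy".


Original: "mild relax diary sympathy"
Words (1..n): mild | relax | diary | sympathy
Reversed (n..1): sympathy | diary | relax | mild
Result = "sympathy diary relax mild"


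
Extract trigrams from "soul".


Word: "soul" (length 4)
Number of trigrams = 4 - 3 + 1 = 2
  Position 0: "sou"
  Position 1: "oul"
Trigrams = "sou", "oul"


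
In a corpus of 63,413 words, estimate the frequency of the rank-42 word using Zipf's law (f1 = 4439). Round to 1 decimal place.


Zipf's law: f(r) = f(1) / r
f(1) = 4439
f(42) = 4439 / 42
= 105.7 occurrences


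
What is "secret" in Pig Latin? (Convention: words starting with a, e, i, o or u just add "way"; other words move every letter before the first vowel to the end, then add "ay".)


Word: "secret"
Starts with consonant(s) → move to end, add 'ay'
Consonant cluster: "s"
Pig Latin = "ecretsay"


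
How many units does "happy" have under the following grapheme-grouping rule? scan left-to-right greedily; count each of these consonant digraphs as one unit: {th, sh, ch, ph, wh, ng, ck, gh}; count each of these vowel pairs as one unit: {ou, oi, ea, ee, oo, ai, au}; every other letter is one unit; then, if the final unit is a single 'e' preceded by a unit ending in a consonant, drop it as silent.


Word: "happy" (5 letters)
Left-to-right scan:
  [1] 'h' (letter)
  [2] 'a' (letter)
  [3] 'p' (letter)
  [4] 'p' (letter)
  [5] 'y' (letter)
Units from scan: 5
Sound units = 5 units


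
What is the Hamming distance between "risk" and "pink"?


Comparing character by character (same length = 4):
  Pos 0: 'r' vs 'p' !=
  Pos 1: 'i' vs 'i' =
  Pos 2: 's' vs 'n' !=
  Pos 3: 'k' vs 'k' =
Hamming distance = 2


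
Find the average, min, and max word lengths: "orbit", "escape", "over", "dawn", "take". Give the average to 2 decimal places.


Lengths: "orbit"=5, "escape"=6, "over"=4, "dawn"=4, "take"=4
Sum = 23, Count = 5
Average = 23/5 = 4.60
= avg=4.60, min=4, max=6


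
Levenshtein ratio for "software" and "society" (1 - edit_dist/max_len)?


Word 1: "software" (length 8)
Word 2: "society" (length 7)
One optimal edit sequence:
  1. keep 's'
  2. keep 'o'
  3. delete 'f'  (+1)
  4. substitute 't' -> 'c'  (+1)
  5. substitute 'w' -> 'i'  (+1)
  6. substitute 'a' -> 'e'  (+1)
  7. substitute 'r' -> 't'  (+1)
  8. substitute 'e' -> 'y'  (+1)
Edit distance = 6
Max length = max(8, 7) = 8
Similarity = 1 - 6/8
= 0.2500


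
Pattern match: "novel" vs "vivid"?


Pattern of "novel": [0, 1, 2, 3, 4]
Pattern of "vivid": [0, 1, 0, 1, 2]
Patterns do not match
Same pattern = No


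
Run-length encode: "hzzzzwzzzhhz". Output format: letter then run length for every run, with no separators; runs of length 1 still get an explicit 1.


String: "hzzzzwzzzhhz"
Scanning for consecutive runs:
  'h' x 1
  'z' x 4
  'w' x 1
  'z' x 3
  'h' x 2
  'z' x 1
RLE = "h1z4w1z3h2z1"


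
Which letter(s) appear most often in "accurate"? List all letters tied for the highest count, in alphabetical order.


Word: "accurate"
Letter counts:
  'a': 2
  'c': 2
  'e': 1
  'r': 1
  't': 1
  'u': 1
Maximum count = 2
Most frequent = 'a', 'c' (2 times each)


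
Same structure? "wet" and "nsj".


Pattern of "wet": [0, 1, 2]
Pattern of "nsj": [0, 1, 2]
Patterns match
Same pattern = Yes


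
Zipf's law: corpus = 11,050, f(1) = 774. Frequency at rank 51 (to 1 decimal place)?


Zipf's law: f(r) = f(1) / r
f(1) = 774
f(51) = 774 / 51
= 15.2 occurrences


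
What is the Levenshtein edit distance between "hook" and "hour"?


Word 1: "hook" (length 4)
Word 2: "hour" (length 4)
One optimal edit sequence (insert/delete/substitute each cost 1):
  1. keep 'h'
  2. keep 'o'
  3. substitute 'o' -> 'u'  (+1)
  4. substitute 'k' -> 'r'  (+1)
Total edit operations: 2
Edit distance = 2


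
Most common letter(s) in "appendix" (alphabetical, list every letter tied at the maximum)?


Word: "appendix"
Letter counts:
  'a': 1
  'd': 1
  'e': 1
  'i': 1
  'n': 1
  'p': 2
  'x': 1
Maximum count = 2
Most frequent = 'p' (2 times each)


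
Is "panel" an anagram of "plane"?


Word 1: "plane" → sorted: aelnp
Word 2: "panel" → sorted: aelnp
Same letters? aelnp == aelnp
Anagram = Yes


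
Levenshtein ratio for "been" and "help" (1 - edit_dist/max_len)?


Word 1: "been" (length 4)
Word 2: "help" (length 4)
One optimal edit sequence:
  1. substitute 'b' -> 'h'  (+1)
  2. keep 'e'
  3. substitute 'e' -> 'l'  (+1)
  4. substitute 'n' -> 'p'  (+1)
Edit distance = 3
Max length = max(4, 4) = 4
Similarity = 1 - 3/4
= 0.2500


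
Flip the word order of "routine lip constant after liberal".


Original: "routine lip constant after liberal"
Words (1..n): routine | lip | constant | after | liberal
Reversed (n..1): liberal | after | constant | lip | routine
Result = "liberal after constant lip routine"


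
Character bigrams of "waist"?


Word: "waist" (length 5)
Number of bigrams = 5 - 2 + 1 = 4
  Position 0: "wa"
  Position 1: "ai"
  Position 2: "is"
  Position 3: "st"
Bigrams = "wa", "ai", "is", "st"


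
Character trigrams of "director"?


Word: "director" (length 8)
Number of trigrams = 8 - 3 + 1 = 6
  Position 0: "dir"
  Position 1: "ire"
  Position 2: "rec"
  Position 3: "ect"
  Position 4: "cto"
  Position 5: "tor"
Trigrams = "dir", "ire", "rec", "ect", "cto", "tor"


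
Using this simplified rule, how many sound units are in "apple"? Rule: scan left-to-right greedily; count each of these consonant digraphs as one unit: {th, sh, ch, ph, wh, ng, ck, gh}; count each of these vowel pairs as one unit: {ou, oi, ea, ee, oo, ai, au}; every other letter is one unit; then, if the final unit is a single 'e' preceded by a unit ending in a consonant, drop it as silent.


Word: "apple" (5 letters)
Left-to-right scan:
  1. 'a' (letter)
  2. 'p' (letter)
  3. 'p' (letter)
  4. 'l' (letter)
  5. 'e' (letter)
Units from scan: 5
Final unit is 'e' after a consonant -> drop as silent (-1)
Sound units = 4 units


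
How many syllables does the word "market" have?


Word: "market"
Syllable breakdown: mar / ket
Counting: 2 parts
= 2 syllables


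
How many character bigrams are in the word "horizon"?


Word: "horizon" (length 7)
Number of 2-grams = length - 2 + 1 = 7 - 2 + 1
= 6


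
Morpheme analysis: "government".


Word: "government"
Morphemes: govern / -ment
Each morpheme carries meaning
= 2 morphemes


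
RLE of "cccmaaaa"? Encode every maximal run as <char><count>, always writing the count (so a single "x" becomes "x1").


String: "cccmaaaa"
Scanning for consecutive runs:
  'c' x 3
  'm' x 1
  'a' x 4
RLE = "c3m1a4"


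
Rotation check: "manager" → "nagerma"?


Word: "manager", Candidate: "nagerma"
Method: check if candidate is substring of word+word
"managermanager" contains "nagerma"? Yes
Is rotation = Yes


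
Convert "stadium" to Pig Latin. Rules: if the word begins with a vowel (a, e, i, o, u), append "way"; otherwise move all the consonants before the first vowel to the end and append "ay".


Word: "stadium"
Starts with consonant(s) → move to end, add 'ay'
Consonant cluster: "st"
Pig Latin = "adiumstay"


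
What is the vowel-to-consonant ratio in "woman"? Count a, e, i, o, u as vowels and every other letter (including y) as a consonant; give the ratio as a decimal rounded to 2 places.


Word: "woman"
Vowels (a,e,i,o,u): 2
Consonants: 3
Ratio = 2/3
= 0.67


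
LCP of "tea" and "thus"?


Word 1: "tea"
Word 2: "thus"
Comparing from start:
  Pos 0: 't' == 't'
  Pos 1: 'e' != 'h' (stop)
LCP = "t" (length 1)


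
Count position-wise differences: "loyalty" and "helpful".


Comparing character by character (same length = 7):
  Pos 0: 'l' vs 'h' !=
  Pos 1: 'o' vs 'e' !=
  Pos 2: 'y' vs 'l' !=
  Pos 3: 'a' vs 'p' !=
  Pos 4: 'l' vs 'f' !=
  Pos 5: 't' vs 'u' !=
  Pos 6: 'y' vs 'l' !=
Hamming distance = 7


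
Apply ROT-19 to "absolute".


Word: "absolute"
Shift: 19
Each letter → (letter + shift) mod 26:
  'a' (0) + 19 = 19 → 't'
  'b' (1) + 19 = 20 → 'u'
  's' (18) + 19 = 11 → 'l'
  'o' (14) + 19 = 7 → 'h'
  'l' (11) + 19 = 4 → 'e'
  'u' (20) + 19 = 13 → 'n'
  't' (19) + 19 = 12 → 'm'
  'e' (4) + 19 = 23 → 'x'
Result = "tulhenmx"


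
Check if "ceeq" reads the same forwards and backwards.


Word: "ceeq"
Reversed: "qeec"
Forward == Backward? ceeq != qeec
Palindrome = No


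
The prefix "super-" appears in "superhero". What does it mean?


Prefix: super-
Example: superhero = super- + hero
Meaning = above / beyond


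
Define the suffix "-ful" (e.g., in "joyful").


Suffix: -ful
As in: joyful -> joy + -ful
Meaning = full of


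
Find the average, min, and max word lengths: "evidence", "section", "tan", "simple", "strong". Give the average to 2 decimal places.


Lengths: "evidence"=8, "section"=7, "tan"=3, "simple"=6, "strong"=6
Sum = 30, Count = 5
Average = 30/5 = 6.00
= avg=6.00, min=3, max=8


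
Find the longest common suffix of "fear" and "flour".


Word 1: "fear"
Word 2: "flour"
Comparing from end:
  Pos -1: 'r' == 'r'
  Pos -2: 'a' != 'u' (stop)
LCS = "r" (length 1)


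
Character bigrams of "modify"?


Word: "modify" (length 6)
Number of bigrams = 6 - 2 + 1 = 5
  Position 0: "mo"
  Position 1: "od"
  Position 2: "di"
  Position 3: "if"
  Position 4: "fy"
Bigrams = "mo", "od", "di", "if", "fy"


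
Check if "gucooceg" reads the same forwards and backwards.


Word: "gucooceg"
Reversed: "gecoocug"
Forward == Backward? gucooceg != gecoocug
Palindrome = No


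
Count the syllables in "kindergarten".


Word: "kindergarten"
Syllable breakdown: kin / der / gar / ten
Counting: 4 parts
= 4 syllables


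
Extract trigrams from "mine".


Word: "mine" (length 4)
Number of trigrams = 4 - 3 + 1 = 2
  Position 0: "min"
  Position 1: "ine"
Trigrams = "min", "ine"


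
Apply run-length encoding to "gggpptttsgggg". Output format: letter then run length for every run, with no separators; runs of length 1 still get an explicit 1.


String: "gggpptttsgggg"
Scanning for consecutive runs:
  'g' x 3
  'p' x 2
  't' x 3
  's' x 1
  'g' x 4
RLE = "g3p2t3s1g4"


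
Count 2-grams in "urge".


Word: "urge" (length 4)
Number of 2-grams = length - 2 + 1 = 4 - 2 + 1
= 3


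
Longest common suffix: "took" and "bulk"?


Word 1: "took"
Word 2: "bulk"
Comparing from end:
  Pos -1: 'k' == 'k'
  Pos -2: 'o' != 'l' (stop)
LCS = "k" (length 1)


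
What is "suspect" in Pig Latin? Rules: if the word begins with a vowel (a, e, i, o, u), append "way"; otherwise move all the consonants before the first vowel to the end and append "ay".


Word: "suspect"
Starts with consonant(s) → move to end, add 'ay'
Consonant cluster: "s"
Pig Latin = "uspectsay"


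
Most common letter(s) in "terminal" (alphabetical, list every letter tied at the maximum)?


Word: "terminal"
Letter counts:
  'a': 1
  'e': 1
  'i': 1
  'l': 1
  'm': 1
  'n': 1
  'r': 1
  't': 1
Maximum count = 1
Most frequent = 'a', 'e', 'i', 'l', 'm', 'n', 'r', 't' (1 time each)


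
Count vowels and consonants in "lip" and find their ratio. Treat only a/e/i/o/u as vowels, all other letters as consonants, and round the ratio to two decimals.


Word: "lip"
Vowels (a,e,i,o,u): 1
Consonants: 2
Ratio = 1/2
= 0.50


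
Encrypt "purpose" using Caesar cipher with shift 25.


Word: "purpose"
Shift: 25
Each letter → (letter + shift) mod 26:
  'p' (15) + 25 = 14 → 'o'
  'u' (20) + 25 = 19 → 't'
  'r' (17) + 25 = 16 → 'q'
  'p' (15) + 25 = 14 → 'o'
  'o' (14) + 25 = 13 → 'n'
  's' (18) + 25 = 17 → 'r'
  'e' (4) + 25 = 3 → 'd'
Result = "otqonrd"


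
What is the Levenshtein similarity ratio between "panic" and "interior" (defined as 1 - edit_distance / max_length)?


Word 1: "panic" (length 5)
Word 2: "interior" (length 8)
One optimal edit sequence:
  1. insert 'i'  (+1)
  2. insert 'n'  (+1)
  3. substitute 'p' -> 't'  (+1)
  4. substitute 'a' -> 'e'  (+1)
  5. substitute 'n' -> 'r'  (+1)
  6. keep 'i'
  7. insert 'o'  (+1)
  8. substitute 'c' -> 'r'  (+1)
Edit distance = 7
Max length = max(5, 8) = 8
Similarity = 1 - 7/8
= 0.1250


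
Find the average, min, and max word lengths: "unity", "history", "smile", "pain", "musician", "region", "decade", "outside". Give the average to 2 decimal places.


Lengths: "unity"=5, "history"=7, "smile"=5, "pain"=4, "musician"=8, "region"=6, "decade"=6, "outside"=7
Sum = 48, Count = 8
Average = 48/8 = 6.00
= avg=6.00, min=4, max=8


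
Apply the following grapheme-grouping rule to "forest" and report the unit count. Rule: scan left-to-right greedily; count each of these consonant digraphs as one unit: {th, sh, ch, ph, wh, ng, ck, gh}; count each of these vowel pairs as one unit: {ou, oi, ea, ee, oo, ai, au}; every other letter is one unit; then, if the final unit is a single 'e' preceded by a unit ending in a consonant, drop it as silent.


Word: "forest" (6 letters)
Left-to-right scan:
  1. 'f' (letter)
  2. 'o' (letter)
  3. 'r' (letter)
  4. 'e' (letter)
  5. 's' (letter)
  6. 't' (letter)
Units from scan: 6
Sound units = 6 units


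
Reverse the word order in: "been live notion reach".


Original: "been live notion reach"
Words (1..n): been | live | notion | reach
Reversed (n..1): reach | notion | live | been
Result = "reach notion live been"


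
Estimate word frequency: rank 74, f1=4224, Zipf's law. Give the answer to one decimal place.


Zipf's law: f(r) = f(1) / r
f(1) = 4224
f(74) = 4224 / 74
= 57.1 occurrences


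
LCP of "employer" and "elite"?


Word 1: "employer"
Word 2: "elite"
Comparing from start:
  Pos 0: 'e' == 'e'
  Pos 1: 'm' != 'l' (stop)
LCP = "e" (length 1)


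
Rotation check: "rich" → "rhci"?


Word: "rich", Candidate: "rhci"
Method: check if candidate is substring of word+word
"richrich" contains "rhci"? No
Is rotation = No


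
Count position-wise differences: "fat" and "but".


Comparing character by character (same length = 3):
  Pos 0: 'f' vs 'b' !=
  Pos 1: 'a' vs 'u' !=
  Pos 2: 't' vs 't' =
Hamming distance = 2


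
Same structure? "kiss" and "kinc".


Pattern of "kiss": [0, 1, 2, 2]
Pattern of "kinc": [0, 1, 2, 3]
Patterns do not match
Same pattern = No


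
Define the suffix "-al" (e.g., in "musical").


Suffix: -al
Example: musical (music + -al)
Meaning = relating to


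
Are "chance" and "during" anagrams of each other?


Word 1: "chance" → sorted: accehn
Word 2: "during" → sorted: dginru
Same letters? accehn != dginru
Anagram = No


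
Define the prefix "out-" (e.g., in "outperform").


Prefix: out-
Example: outperform (out- + perform)
Meaning = surpass


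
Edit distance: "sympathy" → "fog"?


Word 1: "sympathy" (length 8)
Word 2: "fog" (length 3)
One optimal edit sequence (insert/delete/substitute each cost 1):
  1. delete 's'  (+1)
  2. delete 'y'  (+1)
  3. delete 'm'  (+1)
  4. delete 'p'  (+1)
  5. delete 'a'  (+1)
  6. substitute 't' -> 'f'  (+1)
  7. substitute 'h' -> 'o'  (+1)
  8. substitute 'y' -> 'g'  (+1)
Total edit operations: 8
Edit distance = 8


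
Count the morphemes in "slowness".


Word: "slowness"
Morphemes: slow + -ness
Each morpheme carries meaning
= 2 morphemes


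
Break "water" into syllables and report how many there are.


Word: "water"
Syllable breakdown: wa · ter
Counting: 2 parts
= 2 syllables


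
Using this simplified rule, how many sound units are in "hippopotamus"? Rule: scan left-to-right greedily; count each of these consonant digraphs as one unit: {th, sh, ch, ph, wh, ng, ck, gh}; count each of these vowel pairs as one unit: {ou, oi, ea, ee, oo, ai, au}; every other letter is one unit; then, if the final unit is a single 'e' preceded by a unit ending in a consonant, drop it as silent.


Word: "hippopotamus" (12 letters)
Left-to-right scan:
  [1] 'h' (letter)
  [2] 'i' (letter)
  [3] 'p' (letter)
  [4] 'p' (letter)
  [5] 'o' (letter)
  [6] 'p' (letter)
  [7] 'o' (letter)
  [8] 't' (letter)
  [9] 'a' (letter)
  [10] 'm' (letter)
  [11] 'u' (letter)
  [12] 's' (letter)
Units from scan: 12
Sound units = 12 units


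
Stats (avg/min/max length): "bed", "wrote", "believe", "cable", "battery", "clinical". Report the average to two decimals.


Lengths: "bed"=3, "wrote"=5, "believe"=7, "cable"=5, "battery"=7, "clinical"=8
Sum = 35, Count = 6
Average = 35/6 = 5.83
= avg=5.83, min=3, max=8


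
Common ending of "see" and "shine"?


Word 1: "see"
Word 2: "shine"
Comparing from end:
  Pos -1: 'e' == 'e'
  Pos -2: 'e' != 'n' (stop)
LCS = "e" (length 1)


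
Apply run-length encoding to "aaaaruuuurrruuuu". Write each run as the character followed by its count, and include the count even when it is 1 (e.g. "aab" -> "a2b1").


String: "aaaaruuuurrruuuu"
Scanning for consecutive runs:
  'a' x 4
  'r' x 1
  'u' x 4
  'r' x 3
  'u' x 4
RLE = "a4r1u4r3u4"


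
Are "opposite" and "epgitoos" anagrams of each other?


Word 1: "opposite" → sorted: eiooppst
Word 2: "epgitoos" → sorted: egioopst
Same letters? eiooppst != egioopst
Anagram = No


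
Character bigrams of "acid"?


Word: "acid" (length 4)
Number of bigrams = 4 - 2 + 1 = 3
  Position 0: "ac"
  Position 1: "ci"
  Position 2: "id"
Bigrams = "ac", "ci", "id"


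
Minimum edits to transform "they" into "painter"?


Word 1: "they" (length 4)
Word 2: "painter" (length 7)
One optimal edit sequence (insert/delete/substitute each cost 1):
  1. insert 'p'  (+1)
  2. insert 'a'  (+1)
  3. insert 'i'  (+1)
  4. substitute 't' -> 'n'  (+1)
  5. substitute 'h' -> 't'  (+1)
  6. keep 'e'
  7. substitute 'y' -> 'r'  (+1)
Total edit operations: 6
Edit distance = 6


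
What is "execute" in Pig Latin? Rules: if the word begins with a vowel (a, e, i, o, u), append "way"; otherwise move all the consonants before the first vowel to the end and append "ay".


Word: "execute"
Starts with vowel → add 'way'
Pig Latin = "executeway"


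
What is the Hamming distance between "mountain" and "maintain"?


Comparing character by character (same length = 8):
  Pos 0: 'm' vs 'm' =
  Pos 1: 'o' vs 'a' !=
  Pos 2: 'u' vs 'i' !=
  Pos 3: 'n' vs 'n' =
  Pos 4: 't' vs 't' =
  Pos 5: 'a' vs 'a' =
  Pos 6: 'i' vs 'i' =
  Pos 7: 'n' vs 'n' =
Hamming distance = 2


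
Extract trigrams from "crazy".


Word: "crazy" (length 5)
Number of trigrams = 5 - 3 + 1 = 3
  Position 0: "cra"
  Position 1: "raz"
  Position 2: "azy"
Trigrams = "cra", "raz", "azy"


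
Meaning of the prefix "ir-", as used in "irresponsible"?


Prefix: ir-
As in: irresponsible -> ir- + responsible
Meaning = not


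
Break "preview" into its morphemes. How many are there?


Word: "preview"
Morphemes: pre- / view
Each morpheme carries meaning
= 2 morphemes


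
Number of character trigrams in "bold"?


Word: "bold" (length 4)
Number of 3-grams = length - 3 + 1 = 4 - 3 + 1
= 2


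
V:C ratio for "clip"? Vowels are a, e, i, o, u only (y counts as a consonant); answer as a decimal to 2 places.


Word: "clip"
Vowels (a,e,i,o,u): 1
Consonants: 3
Ratio = 1/3
= 0.33


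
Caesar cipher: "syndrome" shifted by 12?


Word: "syndrome"
Shift: 12
Each letter → (letter + shift) mod 26:
  's' (18) + 12 = 4 → 'e'
  'y' (24) + 12 = 10 → 'k'
  'n' (13) + 12 = 25 → 'z'
  'd' (3) + 12 = 15 → 'p'
  'r' (17) + 12 = 3 → 'd'
  'o' (14) + 12 = 0 → 'a'
  'm' (12) + 12 = 24 → 'y'
  'e' (4) + 12 = 16 → 'q'
Result = "ekzpdayq"


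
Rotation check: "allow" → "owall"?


Word: "allow", Candidate: "owall"
Method: check if candidate is substring of word+word
"allowallow" contains "owall"? Yes
Is rotation = Yes


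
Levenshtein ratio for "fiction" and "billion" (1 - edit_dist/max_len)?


Word 1: "fiction" (length 7)
Word 2: "billion" (length 7)
One optimal edit sequence:
  1. substitute 'f' -> 'b'  (+1)
  2. keep 'i'
  3. substitute 'c' -> 'l'  (+1)
  4. substitute 't' -> 'l'  (+1)
  5. keep 'i'
  6. keep 'o'
  7. keep 'n'
Edit distance = 3
Max length = max(7, 7) = 7
Similarity = 1 - 3/7
= 0.5714


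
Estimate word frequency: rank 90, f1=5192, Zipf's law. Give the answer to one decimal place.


Zipf's law: f(r) = f(1) / r
f(1) = 5192
f(90) = 5192 / 90
= 57.7 occurrences


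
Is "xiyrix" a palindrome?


Word: "xiyrix"
Reversed: "xiryix"
Forward == Backward? xiyrix != xiryix
Palindrome = No


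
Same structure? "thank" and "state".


Pattern of "thank": [0, 1, 2, 3, 4]
Pattern of "state": [0, 1, 2, 1, 3]
Patterns do not match
Same pattern = No


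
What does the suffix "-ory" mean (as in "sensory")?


Suffix: -ory
Example: sensory = sense + -ory, with a spelling change
Meaning = relating to / place for


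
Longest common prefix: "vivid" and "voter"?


Word 1: "vivid"
Word 2: "voter"
Comparing from start:
  Pos 0: 'v' == 'v'
  Pos 1: 'i' != 'o' (stop)
LCP = "v" (length 1)


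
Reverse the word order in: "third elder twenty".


Original: "third elder twenty"
Words (1..n): third | elder | twenty
Reversed (n..1): twenty | elder | third
Result = "twenty elder third"


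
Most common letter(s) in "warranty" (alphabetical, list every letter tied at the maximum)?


Word: "warranty"
Letter counts:
  'a': 2
  'n': 1
  'r': 2
  't': 1
  'w': 1
  'y': 1
Maximum count = 2
Most frequent = 'a', 'r' (2 times each)


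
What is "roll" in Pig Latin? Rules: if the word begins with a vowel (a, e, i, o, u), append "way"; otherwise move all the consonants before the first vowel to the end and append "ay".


Word: "roll"
Starts with consonant(s) → move to end, add 'ay'
Consonant cluster: "r"
Pig Latin = "ollray"


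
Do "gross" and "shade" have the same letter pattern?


Pattern of "gross": [0, 1, 2, 3, 3]
Pattern of "shade": [0, 1, 2, 3, 4]
Patterns do not match
Same pattern = No


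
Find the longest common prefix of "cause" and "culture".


Word 1: "cause"
Word 2: "culture"
Comparing from start:
  Pos 0: 'c' == 'c'
  Pos 1: 'a' != 'u' (stop)
LCP = "c" (length 1)


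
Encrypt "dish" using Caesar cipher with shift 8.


Word: "dish"
Shift: 8
Each letter → (letter + shift) mod 26:
  'd' (3) + 8 = 11 → 'l'
  'i' (8) + 8 = 16 → 'q'
  's' (18) + 8 = 0 → 'a'
  'h' (7) + 8 = 15 → 'p'
Result = "lqap"


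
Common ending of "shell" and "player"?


Word 1: "shell"
Word 2: "player"
Comparing from end:
  Pos -1: 'l' != 'r' (stop)
LCS = "" (length 0)


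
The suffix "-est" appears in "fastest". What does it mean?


Suffix: -est
As in: fastest -> fast + -est
Meaning = most


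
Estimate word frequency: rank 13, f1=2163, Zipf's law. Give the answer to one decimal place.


Zipf's law: f(r) = f(1) / r
f(1) = 2163
f(13) = 2163 / 13
= 166.4 occurrences


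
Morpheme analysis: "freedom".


Word: "freedom"
Morphemes: free + -dom
Each morpheme carries meaning
= 2 morphemes


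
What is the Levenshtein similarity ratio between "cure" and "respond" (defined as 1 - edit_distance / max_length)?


Word 1: "cure" (length 4)
Word 2: "respond" (length 7)
One optimal edit sequence:
  1. insert 'r'  (+1)
  2. insert 'e'  (+1)
  3. insert 's'  (+1)
  4. substitute 'c' -> 'p'  (+1)
  5. substitute 'u' -> 'o'  (+1)
  6. substitute 'r' -> 'n'  (+1)
  7. substitute 'e' -> 'd'  (+1)
Edit distance = 7
Max length = max(4, 7) = 7
Similarity = 1 - 7/7
= 0.0000


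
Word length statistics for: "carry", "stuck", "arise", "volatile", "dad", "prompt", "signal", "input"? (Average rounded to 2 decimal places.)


Lengths: "carry"=5, "stuck"=5, "arise"=5, "volatile"=8, "dad"=3, "prompt"=6, "signal"=6, "input"=5
Sum = 43, Count = 8
Average = 43/8 = 5.38
= avg=5.38, min=3, max=8


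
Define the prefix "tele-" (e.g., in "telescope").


Prefix: tele-
As in: telescope -> tele- + scope
Meaning = distant


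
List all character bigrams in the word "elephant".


Word: "elephant" (length 8)
Number of bigrams = 8 - 2 + 1 = 7
  Position 0: "el"
  Position 1: "le"
  Position 2: "ep"
  Position 3: "ph"
  Position 4: "ha"
  Position 5: "an"
  Position 6: "nt"
Bigrams = "el", "le", "ep", "ph", "ha", "an", "nt"


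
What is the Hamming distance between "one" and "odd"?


Comparing character by character (same length = 3):
  Pos 0: 'o' vs 'o' =
  Pos 1: 'n' vs 'd' !=
  Pos 2: 'e' vs 'd' !=
Hamming distance = 2


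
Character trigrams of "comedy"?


Word: "comedy" (length 6)
Number of trigrams = 6 - 3 + 1 = 4
  Position 0: "com"
  Position 1: "ome"
  Position 2: "med"
  Position 3: "edy"
Trigrams = "com", "ome", "med", "edy"


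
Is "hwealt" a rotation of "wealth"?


Word: "wealth", Candidate: "hwealt"
Method: check if candidate is substring of word+word
"wealthwealth" contains "hwealt"? Yes
Is rotation = Yes


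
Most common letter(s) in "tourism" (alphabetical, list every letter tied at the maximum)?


Word: "tourism"
Letter counts:
  'i': 1
  'm': 1
  'o': 1
  'r': 1
  's': 1
  't': 1
  'u': 1
Maximum count = 1
Most frequent = 'i', 'm', 'o', 'r', 's', 't', 'u' (1 time each)


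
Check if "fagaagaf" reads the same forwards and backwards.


Word: "fagaagaf"
Reversed: "fagaagaf"
Forward == Backward? fagaagaf == fagaagaf
Palindrome = Yes


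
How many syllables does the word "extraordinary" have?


Word: "extraordinary"
Syllable breakdown: ex-traor-di-nar-y
Counting: 5 parts
= 5 syllables


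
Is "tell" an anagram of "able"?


Word 1: "able" → sorted: abel
Word 2: "tell" → sorted: ellt
Same letters? abel != ellt
Anagram = No


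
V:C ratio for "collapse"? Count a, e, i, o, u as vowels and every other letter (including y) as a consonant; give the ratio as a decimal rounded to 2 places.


Word: "collapse"
Vowels (a,e,i,o,u): 3
Consonants: 5
Ratio = 3/5
= 0.60


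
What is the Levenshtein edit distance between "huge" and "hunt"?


Word 1: "huge" (length 4)
Word 2: "hunt" (length 4)
One optimal edit sequence (insert/delete/substitute each cost 1):
  1. keep 'h'
  2. keep 'u'
  3. substitute 'g' -> 'n'  (+1)
  4. substitute 'e' -> 't'  (+1)
Total edit operations: 2
Edit distance = 2


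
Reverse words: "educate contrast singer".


Original: "educate contrast singer"
Words (1..n): educate | contrast | singer
Reversed (n..1): singer | contrast | educate
Result = "singer contrast educate"


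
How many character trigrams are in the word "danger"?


Word: "danger" (length 6)
Number of 3-grams = length - 3 + 1 = 6 - 3 + 1
= 4


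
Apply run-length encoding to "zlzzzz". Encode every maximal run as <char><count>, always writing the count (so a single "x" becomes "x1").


String: "zlzzzz"
Scanning for consecutive runs:
  'z' x 1
  'l' x 1
  'z' x 4
RLE = "z1l1z4"


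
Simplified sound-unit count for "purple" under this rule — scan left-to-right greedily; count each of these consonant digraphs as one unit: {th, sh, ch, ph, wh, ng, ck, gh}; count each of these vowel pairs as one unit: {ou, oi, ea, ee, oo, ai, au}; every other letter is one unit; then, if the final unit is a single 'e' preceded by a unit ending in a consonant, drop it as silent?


Word: "purple" (6 letters)
Left-to-right scan:
  (1) 'p' (letter)
  (2) 'u' (letter)
  (3) 'r' (letter)
  (4) 'p' (letter)
  (5) 'l' (letter)
  (6) 'e' (letter)
Units from scan: 6
Final unit is 'e' after a consonant -> drop as silent (-1)
Sound units = 5 units


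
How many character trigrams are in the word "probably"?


Word: "probably" (length 8)
Number of 3-grams = length - 3 + 1 = 8 - 3 + 1
= 6


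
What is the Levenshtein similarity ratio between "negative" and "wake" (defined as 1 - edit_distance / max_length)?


Word 1: "negative" (length 8)
Word 2: "wake" (length 4)
One optimal edit sequence:
  1. delete 'n'  (+1)
  2. delete 'e'  (+1)
  3. substitute 'g' -> 'w'  (+1)
  4. keep 'a'
  5. delete 't'  (+1)
  6. delete 'i'  (+1)
  7. substitute 'v' -> 'k'  (+1)
  8. keep 'e'
Edit distance = 6
Max length = max(8, 4) = 8
Similarity = 1 - 6/8
= 0.2500


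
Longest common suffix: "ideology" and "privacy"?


Word 1: "ideology"
Word 2: "privacy"
Comparing from end:
  Pos -1: 'y' == 'y'
  Pos -2: 'g' != 'c' (stop)
LCS = "y" (length 1)


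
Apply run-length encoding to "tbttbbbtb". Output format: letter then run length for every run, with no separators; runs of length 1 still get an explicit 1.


String: "tbttbbbtb"
Scanning for consecutive runs:
  't' x 1
  'b' x 1
  't' x 2
  'b' x 3
  't' x 1
  'b' x 1
RLE = "t1b1t2b3t1b1"


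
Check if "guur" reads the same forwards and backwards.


Word: "guur"
Reversed: "ruug"
Forward == Backward? guur != ruug
Palindrome = No


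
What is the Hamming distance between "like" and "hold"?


Comparing character by character (same length = 4):
  Pos 0: 'l' vs 'h' !=
  Pos 1: 'i' vs 'o' !=
  Pos 2: 'k' vs 'l' !=
  Pos 3: 'e' vs 'd' !=
Hamming distance = 4


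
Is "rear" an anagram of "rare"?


Word 1: "rare" → sorted: aerr
Word 2: "rear" → sorted: aerr
Same letters? aerr == aerr
Anagram = Yes


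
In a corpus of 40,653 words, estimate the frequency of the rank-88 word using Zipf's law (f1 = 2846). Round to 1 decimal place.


Zipf's law: f(r) = f(1) / r
f(1) = 2846
f(88) = 2846 / 88
= 32.3 occurrences


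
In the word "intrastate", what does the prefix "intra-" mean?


Prefix: intra-
Example: intrastate = intra- + state
Meaning = within


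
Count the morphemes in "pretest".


Word: "pretest"
Morphemes: pre- | test
Each morpheme carries meaning
= 2 morphemes


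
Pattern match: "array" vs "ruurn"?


Pattern of "array": [0, 1, 1, 0, 2]
Pattern of "ruurn": [0, 1, 1, 0, 2]
Patterns match
Same pattern = Yes


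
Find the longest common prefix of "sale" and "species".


Word 1: "sale"
Word 2: "species"
Comparing from start:
  Pos 0: 's' == 's'
  Pos 1: 'a' != 'p' (stop)
LCP = "s" (length 1)


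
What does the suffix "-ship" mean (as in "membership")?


Suffix: -ship
Example: membership = member + -ship
Meaning = state / position


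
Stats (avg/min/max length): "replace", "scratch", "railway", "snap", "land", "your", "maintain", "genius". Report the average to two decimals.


Lengths: "replace"=7, "scratch"=7, "railway"=7, "snap"=4, "land"=4, "your"=4, "maintain"=8, "genius"=6
Sum = 47, Count = 8
Average = 47/8 = 5.88
= avg=5.88, min=4, max=8


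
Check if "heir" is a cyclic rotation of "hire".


Word: "hire", Candidate: "heir"
Method: check if candidate is substring of word+word
"hirehire" contains "heir"? No
Is rotation = No


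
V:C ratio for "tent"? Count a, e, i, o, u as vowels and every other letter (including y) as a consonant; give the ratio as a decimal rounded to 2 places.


Word: "tent"
Vowels (a,e,i,o,u): 1
Consonants: 3
Ratio = 1/3
= 0.33


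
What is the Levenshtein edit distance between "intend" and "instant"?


Word 1: "intend" (length 6)
Word 2: "instant" (length 7)
One optimal edit sequence (insert/delete/substitute each cost 1):
  1. keep 'i'
  2. keep 'n'
  3. insert 's'  (+1)
  4. keep 't'
  5. substitute 'e' -> 'a'  (+1)
  6. keep 'n'
  7. substitute 'd' -> 't'  (+1)
Total edit operations: 3
Edit distance = 3


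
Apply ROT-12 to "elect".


Word: "elect"
Shift: 12
Each letter → (letter + shift) mod 26:
  'e' (4) + 12 = 16 → 'q'
  'l' (11) + 12 = 23 → 'x'
  'e' (4) + 12 = 16 → 'q'
  'c' (2) + 12 = 14 → 'o'
  't' (19) + 12 = 5 → 'f'
Result = "qxqof"


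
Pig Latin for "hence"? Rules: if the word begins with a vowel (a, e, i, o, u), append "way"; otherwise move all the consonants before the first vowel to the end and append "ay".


Word: "hence"
Starts with consonant(s) → move to end, add 'ay'
Consonant cluster: "h"
Pig Latin = "encehay"


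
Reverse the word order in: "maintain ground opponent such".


Original: "maintain ground opponent such"
Words (1..n): maintain | ground | opponent | such
Reversed (n..1): such | opponent | ground | maintain
Result = "such opponent ground maintain"


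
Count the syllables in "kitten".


Word: "kitten"
Syllable breakdown: kit · ten
Counting: 2 parts
= 2 syllables


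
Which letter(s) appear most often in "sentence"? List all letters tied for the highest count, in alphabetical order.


Word: "sentence"
Letter counts:
  'c': 1
  'e': 3
  'n': 2
  's': 1
  't': 1
Maximum count = 3
Most frequent = 'e' (3 times each)


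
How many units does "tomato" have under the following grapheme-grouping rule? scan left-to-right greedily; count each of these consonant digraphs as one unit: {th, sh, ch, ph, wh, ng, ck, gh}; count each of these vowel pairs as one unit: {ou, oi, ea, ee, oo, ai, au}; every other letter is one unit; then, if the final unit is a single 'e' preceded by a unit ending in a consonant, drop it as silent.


Word: "tomato" (6 letters)
Left-to-right scan:
  [1] 't' (letter)
  [2] 'o' (letter)
  [3] 'm' (letter)
  [4] 'a' (letter)
  [5] 't' (letter)
  [6] 'o' (letter)
Units from scan: 6
Sound units = 6 units


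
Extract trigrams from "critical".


Word: "critical" (length 8)
Number of trigrams = 8 - 3 + 1 = 6
  Position 0: "cri"
  Position 1: "rit"
  Position 2: "iti"
  Position 3: "tic"
  Position 4: "ica"
  Position 5: "cal"
Trigrams = "cri", "rit", "iti", "tic", "ica", "cal"


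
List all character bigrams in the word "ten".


Word: "ten" (length 3)
Number of bigrams = 3 - 2 + 1 = 2
  Position 0: "te"
  Position 1: "en"
Bigrams = "te", "en"


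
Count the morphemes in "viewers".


Word: "viewers"
Morphemes: view | -er | -s
Each morpheme carries meaning
= 3 morphemes


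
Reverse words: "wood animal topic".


Original: "wood animal topic"
Words (1..n): wood | animal | topic
Reversed (n..1): topic | animal | wood
Result = "topic animal wood"


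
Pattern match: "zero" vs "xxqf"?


Pattern of "zero": [0, 1, 2, 3]
Pattern of "xxqf": [0, 0, 1, 2]
Patterns do not match
Same pattern = No


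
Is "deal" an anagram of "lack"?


Word 1: "lack" → sorted: ackl
Word 2: "deal" → sorted: adel
Same letters? ackl != adel
Anagram = No


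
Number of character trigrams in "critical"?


Word: "critical" (length 8)
Number of 3-grams = length - 3 + 1 = 8 - 3 + 1
= 6


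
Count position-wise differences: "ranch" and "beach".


Comparing character by character (same length = 5):
  Pos 0: 'r' vs 'b' !=
  Pos 1: 'a' vs 'e' !=
  Pos 2: 'n' vs 'a' !=
  Pos 3: 'c' vs 'c' =
  Pos 4: 'h' vs 'h' =
Hamming distance = 3


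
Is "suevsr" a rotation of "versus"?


Word: "versus", Candidate: "suevsr"
Method: check if candidate is substring of word+word
"versusversus" contains "suevsr"? No
Is rotation = No


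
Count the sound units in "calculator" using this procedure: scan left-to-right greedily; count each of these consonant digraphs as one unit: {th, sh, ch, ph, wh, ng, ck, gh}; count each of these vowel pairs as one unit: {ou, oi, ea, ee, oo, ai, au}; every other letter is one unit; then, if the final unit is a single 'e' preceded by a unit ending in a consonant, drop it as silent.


Word: "calculator" (10 letters)
Left-to-right scan:
  1. 'c' (letter)
  2. 'a' (letter)
  3. 'l' (letter)
  4. 'c' (letter)
  5. 'u' (letter)
  6. 'l' (letter)
  7. 'a' (letter)
  8. 't' (letter)
  9. 'o' (letter)
  10. 'r' (letter)
Units from scan: 10
Sound units = 10 units


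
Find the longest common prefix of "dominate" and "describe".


Word 1: "dominate"
Word 2: "describe"
Comparing from start:
  Pos 0: 'd' == 'd'
  Pos 1: 'o' != 'e' (stop)
LCP = "d" (length 1)


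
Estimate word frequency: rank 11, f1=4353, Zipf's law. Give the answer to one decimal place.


Zipf's law: f(r) = f(1) / r
f(1) = 4353
f(11) = 4353 / 11
= 395.7 occurrences


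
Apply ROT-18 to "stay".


Word: "stay"
Shift: 18
Each letter → (letter + shift) mod 26:
  's' (18) + 18 = 10 → 'k'
  't' (19) + 18 = 11 → 'l'
  'a' (0) + 18 = 18 → 's'
  'y' (24) + 18 = 16 → 'q'
Result = "klsq"


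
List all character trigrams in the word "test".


Word: "test" (length 4)
Number of trigrams = 4 - 3 + 1 = 2
  Position 0: "tes"
  Position 1: "est"
Trigrams = "tes", "est"


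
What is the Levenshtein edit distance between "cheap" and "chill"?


Word 1: "cheap" (length 5)
Word 2: "chill" (length 5)
One optimal edit sequence (insert/delete/substitute each cost 1):
  1. keep 'c'
  2. keep 'h'
  3. substitute 'e' -> 'i'  (+1)
  4. substitute 'a' -> 'l'  (+1)
  5. substitute 'p' -> 'l'  (+1)
Total edit operations: 3
Edit distance = 3


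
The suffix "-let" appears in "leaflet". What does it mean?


Suffix: -let
Example: leaflet = leaf + -let
Meaning = small


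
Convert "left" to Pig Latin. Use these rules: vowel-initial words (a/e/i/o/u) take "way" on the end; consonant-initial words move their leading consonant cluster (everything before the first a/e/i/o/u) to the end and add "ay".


Word: "left"
Starts with consonant(s) → move to end, add 'ay'
Consonant cluster: "l"
Pig Latin = "eftlay"


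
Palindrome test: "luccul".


Word: "luccul"
Reversed: "luccul"
Forward == Backward? luccul == luccul
Palindrome = Yes


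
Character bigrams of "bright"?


Word: "bright" (length 6)
Number of bigrams = 6 - 2 + 1 = 5
  Position 0: "br"
  Position 1: "ri"
  Position 2: "ig"
  Position 3: "gh"
  Position 4: "ht"
Bigrams = "br", "ri", "ig", "gh", "ht"


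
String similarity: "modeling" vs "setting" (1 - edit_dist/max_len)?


Word 1: "modeling" (length 8)
Word 2: "setting" (length 7)
One optimal edit sequence:
  1. delete 'm'  (+1)
  2. substitute 'o' -> 's'  (+1)
  3. substitute 'd' -> 'e'  (+1)
  4. substitute 'e' -> 't'  (+1)
  5. substitute 'l' -> 't'  (+1)
  6. keep 'i'
  7. keep 'n'
  8. keep 'g'
Edit distance = 5
Max length = max(8, 7) = 8
Similarity = 1 - 5/8
= 0.3750


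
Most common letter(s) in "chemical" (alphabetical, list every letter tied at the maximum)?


Word: "chemical"
Letter counts:
  'a': 1
  'c': 2
  'e': 1
  'h': 1
  'i': 1
  'l': 1
  'm': 1
Maximum count = 2
Most frequent = 'c' (2 times each)


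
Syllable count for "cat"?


Word: "cat"
Syllable breakdown: cat
Counting: 1 part
= 1 syllable


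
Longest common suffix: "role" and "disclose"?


Word 1: "role"
Word 2: "disclose"
Comparing from end:
  Pos -1: 'e' == 'e'
  Pos -2: 'l' != 's' (stop)
LCS = "e" (length 1)


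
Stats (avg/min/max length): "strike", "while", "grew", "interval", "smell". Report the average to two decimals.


Lengths: "strike"=6, "while"=5, "grew"=4, "interval"=8, "smell"=5
Sum = 28, Count = 5
Average = 28/5 = 5.60
= avg=5.60, min=4, max=8


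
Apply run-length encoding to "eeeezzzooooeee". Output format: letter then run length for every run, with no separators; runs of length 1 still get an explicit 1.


String: "eeeezzzooooeee"
Scanning for consecutive runs:
  'e' x 4
  'z' x 3
  'o' x 4
  'e' x 3
RLE = "e4z3o4e3"


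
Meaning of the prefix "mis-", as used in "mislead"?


Prefix: mis-
As in: mislead -> mis- + lead
Meaning = wrongly


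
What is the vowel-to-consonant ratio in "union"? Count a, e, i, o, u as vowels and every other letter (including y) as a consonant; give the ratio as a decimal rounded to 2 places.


Word: "union"
Vowels (a,e,i,o,u): 3
Consonants: 2
Ratio = 3/2
= 1.50
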